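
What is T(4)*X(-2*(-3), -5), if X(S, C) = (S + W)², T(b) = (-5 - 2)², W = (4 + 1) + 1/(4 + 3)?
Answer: 6084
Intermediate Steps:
W = 36/7 (W = 5 + 1/7 = 5 + ⅐ = 36/7 ≈ 5.1429)
T(b) = 49 (T(b) = (-7)² = 49)
X(S, C) = (36/7 + S)² (X(S, C) = (S + 36/7)² = (36/7 + S)²)
T(4)*X(-2*(-3), -5) = 49*((36 + 7*(-2*(-3)))²/49) = 49*((36 + 7*6)²/49) = 49*((36 + 42)²/49) = 49*((1/49)*78²) = 49*((1/49)*6084) = 49*(6084/49) = 6084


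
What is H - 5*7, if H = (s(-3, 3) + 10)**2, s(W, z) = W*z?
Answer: -34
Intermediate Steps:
H = 1 (H = (-3*3 + 10)**2 = (-9 + 10)**2 = 1**2 = 1)
H - 5*7 = 1 - 5*7 = 1 - 35 = -34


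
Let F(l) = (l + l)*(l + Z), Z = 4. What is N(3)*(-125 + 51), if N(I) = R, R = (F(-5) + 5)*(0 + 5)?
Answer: -5550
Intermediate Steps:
F(l) = 2*l*(4 + l) (F(l) = (l + l)*(l + 4) = (2*l)*(4 + l) = 2*l*(4 + l))
R = 75 (R = (2*(-5)*(4 - 5) + 5)*(0 + 5) = (2*(-5)*(-1) + 5)*5 = (10 + 5)*5 = 15*5 = 75)
N(I) = 75
N(3)*(-125 + 51) = 75*(-125 + 51) = 75*(-74) = -5550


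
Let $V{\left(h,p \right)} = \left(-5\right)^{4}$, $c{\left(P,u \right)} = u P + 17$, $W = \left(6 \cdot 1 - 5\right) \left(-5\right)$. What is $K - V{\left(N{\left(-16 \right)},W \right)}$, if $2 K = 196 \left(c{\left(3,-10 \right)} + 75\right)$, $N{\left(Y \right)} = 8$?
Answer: $5451$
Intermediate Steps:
$W = -5$ ($W = \left(6 - 5\right) \left(-5\right) = 1 \left(-5\right) = -5$)
$c{\left(P,u \right)} = 17 + P u$ ($c{\left(P,u \right)} = P u + 17 = 17 + P u$)
$V{\left(h,p \right)} = 625$
$K = 6076$ ($K = \frac{196 \left(\left(17 + 3 \left(-10\right)\right) + 75\right)}{2} = \frac{196 \left(\left(17 - 30\right) + 75\right)}{2} = \frac{196 \left(-13 + 75\right)}{2} = \frac{196 \cdot 62}{2} = \frac{1}{2} \cdot 12152 = 6076$)
$K - V{\left(N{\left(-16 \right)},W \right)} = 6076 - 625 = 5451$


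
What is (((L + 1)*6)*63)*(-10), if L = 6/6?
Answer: -7560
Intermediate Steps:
L = 1 (L = 6*(⅙) = 1)
(((L + 1)*6)*63)*(-10) = (((1 + 1)*6)*63)*(-10) = ((2*6)*63)*(-10) = (12*63)*(-10) = 756*(-10) = -7560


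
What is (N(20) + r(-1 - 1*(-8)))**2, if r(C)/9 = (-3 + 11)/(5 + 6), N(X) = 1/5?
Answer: 137641/3025 ≈ 45.501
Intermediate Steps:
N(X) = 1/5
r(C) = 72/11 (r(C) = 9*((-3 + 11)/(5 + 6)) = 9*(8/11) = 72/11)
(N(20) + r(-1 - 1*(-8)))**2 = (1/5 + 72/11)**2 = (371/55)**2 = 137641/3025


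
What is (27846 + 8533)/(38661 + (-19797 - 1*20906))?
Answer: -36379/2042 ≈ -17.815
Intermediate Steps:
(27846 + 8533)/(38661 + (-19797 - 1*20906)) = 36379/(38661 + (-19797 - 20906)) = 36379/(38661 - 40703) = 36379/(-2042) = 36379*(-1/2042) = -36379/2042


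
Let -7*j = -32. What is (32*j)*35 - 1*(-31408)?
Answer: 36528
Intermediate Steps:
j = 32/7 (j = -⅐*(-32) = 32/7 ≈ 4.5714)
(32*j)*35 - 1*(-31408) = (32*(32/7))*35 - 1*(-31408) = (1024/7)*35 + 31408 = 5120 + 31408 = 36528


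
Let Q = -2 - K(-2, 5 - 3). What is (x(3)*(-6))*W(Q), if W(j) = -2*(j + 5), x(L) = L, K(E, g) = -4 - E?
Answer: 180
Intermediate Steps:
Q = 0 (Q = -2 - (-4 - 1*(-2)) = -2 - (-4 + 2) = -2 - 1*(-2) = -2 + 2 = 0)
W(j) = -10 - 2*j (W(j) = -2*(5 + j) = -10 - 2*j)
(x(3)*(-6))*W(Q) = (3*(-6))*(-10 - 2*0) = -18*(-10 + 0) = -18*(-10) = 180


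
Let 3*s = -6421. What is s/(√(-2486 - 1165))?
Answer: 6421*I*√3651/10953 ≈ 35.422*I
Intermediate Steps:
s = -6421/3 (s = (⅓)*(-6421) = -6421/3 ≈ -2140.3)
s/(√(-2486 - 1165)) = -6421/(3*√(-2486 - 1165)) = -6421*(-I*√3651/3651)/3 = -(-6421)*I*√3651/10953 = 6421*I*√3651/10953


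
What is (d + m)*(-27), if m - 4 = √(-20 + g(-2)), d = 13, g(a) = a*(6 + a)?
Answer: -459 - 54*I*√7 ≈ -459.0 - 142.87*I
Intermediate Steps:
m = 4 + 2*I*√7 (m = 4 + √(-20 - 2*(6 - 2)) = 4 + √(-20 - 2*4) = 4 + √(-20 - 8) = 4 + √(-28) = 4 + 2*I*√7 ≈ 4.0 + 5.2915*I)
(d + m)*(-27) = (13 + (4 + 2*I*√7))*(-27) = (17 + 2*I*√7)*(-27) = -459 - 54*I*√7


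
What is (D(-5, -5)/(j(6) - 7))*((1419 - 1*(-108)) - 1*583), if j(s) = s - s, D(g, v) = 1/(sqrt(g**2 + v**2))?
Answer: -472*sqrt(2)/35 ≈ -19.072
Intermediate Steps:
D(g, v) = 1/sqrt(g**2 + v**2)
j(s) = 0
(D(-5, -5)/(j(6) - 7))*((1419 - 1*(-108)) - 1*583) = (1/(sqrt((-5)**2 + (-5)**2)*(0 - 7)))*((1419 - 1*(-108)) - 1*583) = (1/(sqrt(25 + 25)*(-7)))*((1419 + 108) - 583) = (-1/7/sqrt(50))*(1527 - 583) = ((sqrt(2)/10)*(-1/7))*944 = -sqrt(2)/70*944 = -472*sqrt(2)/35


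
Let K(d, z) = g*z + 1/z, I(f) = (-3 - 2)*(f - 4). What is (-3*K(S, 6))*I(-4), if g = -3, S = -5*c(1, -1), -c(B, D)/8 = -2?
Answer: 2140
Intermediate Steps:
c(B, D) = 16 (c(B, D) = -8*(-2) = 16)
S = -80 (S = -5*16 = -80)
I(f) = 20 - 5*f (I(f) = -5*(-4 + f) = 20 - 5*f)
K(d, z) = 1/z - 3*z (K(d, z) = -3*z + 1/z = 1/z - 3*z)
(-3*K(S, 6))*I(-4) = (-3*(1/6 - 3*6))*(20 - 5*(-4)) = (-3*(⅙ - 18))*(20 + 20) = -3*(-107/6)*40 = (107/2)*40 = 2140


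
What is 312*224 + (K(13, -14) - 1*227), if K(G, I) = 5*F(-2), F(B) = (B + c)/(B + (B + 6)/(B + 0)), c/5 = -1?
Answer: 278679/4 ≈ 69670.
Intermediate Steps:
c = -5 (c = 5*(-1) = -5)
F(B) = (-5 + B)/(B + (6 + B)/B) (F(B) = (B - 5)/(B + (B + 6)/(B + 0)) = (-5 + B)/(B + (6 + B)/B))
K(G, I) = 35/4 (K(G, I) = 5*(-2*(-5 - 2)/(6 - 2 + (-2)²)) = 5*(-2*(-7)/(6 - 2 + 4)) = 5*(-2*(-7)/8) = 5*(-2*⅛*(-7)) = 5*(7/4) = 35/4)
312*224 + (K(13, -14) - 1*227) = 312*224 + (35/4 - 1*227) = 69888 + (35/4 - 227) = 69888 - 873/4 = 278679/4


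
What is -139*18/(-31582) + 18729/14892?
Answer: 104793177/78386524 ≈ 1.3369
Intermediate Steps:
-139*18/(-31582) + 18729/14892 = -2502*(-1/31582) + 18729*(1/14892) = 1251/15791 + 6243/4964 = 104793177/78386524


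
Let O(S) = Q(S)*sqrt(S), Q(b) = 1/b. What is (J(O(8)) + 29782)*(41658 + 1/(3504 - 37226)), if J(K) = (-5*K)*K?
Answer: 25745606031525/20752 ≈ 1.2406e+9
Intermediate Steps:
Q(b) = 1/b
O(S) = 1/sqrt(S) (O(S) = sqrt(S)/S = 1/sqrt(S))
J(K) = -5*K**2
(J(O(8)) + 29782)*(41658 + 1/(3504 - 37226)) = (-5*(1/sqrt(8))**2 + 29782)*(41658 + 1/(3504 - 37226)) = (-5*(sqrt(2)/4)**2 + 29782)*(41658 + 1/(-33722)) = (-5*1/8 + 29782)*(41658 - 1/33722) = (-5/8 + 29782)*(1404791075/33722) = (238251/8)*(1404791075/33722) = 25745606031525/20752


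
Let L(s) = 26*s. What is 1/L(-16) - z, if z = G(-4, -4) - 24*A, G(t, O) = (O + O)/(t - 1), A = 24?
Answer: 1194747/2080 ≈ 574.40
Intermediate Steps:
G(t, O) = 2*O/(-1 + t) (G(t, O) = (2*O)/(-1 + t) = 2*O/(-1 + t))
z = -2872/5 (z = 2*(-4)/(-1 - 4) - 24*24 = 2*(-4)/(-5) - 576 = 2*(-4)*(-1/5) - 576 = 8/5 - 576 = -2872/5 ≈ -574.40)
1/L(-16) - z = 1/(26*(-16)) - 1*(-2872/5) = 1/(-416) + 2872/5 = -1/416 + 2872/5 = 1194747/2080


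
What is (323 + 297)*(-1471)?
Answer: -912020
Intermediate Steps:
(323 + 297)*(-1471) = 620*(-1471) = -912020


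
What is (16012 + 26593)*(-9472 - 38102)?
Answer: -2026890270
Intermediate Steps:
(16012 + 26593)*(-9472 - 38102) = 42605*(-47574) = -2026890270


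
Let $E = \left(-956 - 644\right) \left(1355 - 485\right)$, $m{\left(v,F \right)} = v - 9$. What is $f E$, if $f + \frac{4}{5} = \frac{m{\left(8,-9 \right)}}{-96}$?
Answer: $1099100$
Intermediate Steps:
$m{\left(v,F \right)} = -9 + v$
$f = - \frac{379}{480}$ ($f = - \frac{4}{5} + \frac{-9 + 8}{-96} = - \frac{4}{5} - - \frac{1}{96} = - \frac{4}{5} + \frac{1}{96} = - \frac{379}{480} \approx -0.78958$)
$E = -1392000$ ($E = \left(-1600\right) 870 = -1392000$)
$f E = \left(- \frac{379}{480}\right) \left(-1392000\right) = 1099100$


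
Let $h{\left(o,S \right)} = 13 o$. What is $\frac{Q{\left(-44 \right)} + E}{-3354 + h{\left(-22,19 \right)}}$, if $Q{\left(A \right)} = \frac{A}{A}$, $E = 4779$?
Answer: $- \frac{239}{182} \approx -1.3132$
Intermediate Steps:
$Q{\left(A \right)} = 1$
$\frac{Q{\left(-44 \right)} + E}{-3354 + h{\left(-22,19 \right)}} = \frac{1 + 4779}{-3354 + 13 \left(-22\right)} = \frac{4780}{-3354 - 286} = \frac{4780}{-3640} = 4780 \left(- \frac{1}{3640}\right) = - \frac{239}{182}$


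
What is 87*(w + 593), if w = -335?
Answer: 22446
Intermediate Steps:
87*(w + 593) = 87*(-335 + 593) = 87*258 = 22446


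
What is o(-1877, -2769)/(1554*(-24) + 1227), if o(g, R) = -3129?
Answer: 1043/12023 ≈ 0.086750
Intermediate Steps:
o(-1877, -2769)/(1554*(-24) + 1227) = -3129/(1554*(-24) + 1227) = -3129/(-37296 + 1227) = -3129/(-36069) = -3129*(-1/36069) = 1043/12023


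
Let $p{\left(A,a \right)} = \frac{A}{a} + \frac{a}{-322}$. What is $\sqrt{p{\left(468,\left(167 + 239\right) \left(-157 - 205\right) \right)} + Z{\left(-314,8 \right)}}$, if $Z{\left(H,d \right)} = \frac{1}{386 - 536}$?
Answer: $\frac{\sqrt{293370719687364774}}{25352670} \approx 21.364$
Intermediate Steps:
$p{\left(A,a \right)} = - \frac{a}{322} + \frac{A}{a}$ ($p{\left(A,a \right)} = \frac{A}{a} + a \left(- \frac{1}{322}\right) = \frac{A}{a} - \frac{a}{322} = - \frac{a}{322} + \frac{A}{a}$)
$Z{\left(H,d \right)} = - \frac{1}{150}$ ($Z{\left(H,d \right)} = \frac{1}{-150} = - \frac{1}{150}$)
$\sqrt{p{\left(468,\left(167 + 239\right) \left(-157 - 205\right) \right)} + Z{\left(-314,8 \right)}} = \sqrt{\left(- \frac{\left(167 + 239\right) \left(-157 - 205\right)}{322} + \frac{468}{\left(167 + 239\right) \left(-157 - 205\right)}\right) - \frac{1}{150}} = \sqrt{\left(- \frac{406 \left(-362\right)}{322} + \frac{468}{406 \left(-362\right)}\right) - \frac{1}{150}} = \sqrt{\left(\left(- \frac{1}{322}\right) \left(-146972\right) + \frac{468}{-146972}\right) - \frac{1}{150}} = \sqrt{\left(\frac{10498}{23} + 468 \left(- \frac{1}{146972}\right)\right) - \frac{1}{150}} = \sqrt{\left(\frac{10498}{23} - \frac{117}{36743}\right) - \frac{1}{150}} = \sqrt{\frac{385725323}{845089} - \frac{1}{150}} = \sqrt{\frac{57857953361}{126763350}} = \frac{\sqrt{293370719687364774}}{25352670}$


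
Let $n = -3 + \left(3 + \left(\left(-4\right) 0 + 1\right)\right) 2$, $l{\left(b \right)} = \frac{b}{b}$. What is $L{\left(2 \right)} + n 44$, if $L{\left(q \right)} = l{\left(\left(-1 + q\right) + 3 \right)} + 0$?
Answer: $221$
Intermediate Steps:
$l{\left(b \right)} = 1$
$L{\left(q \right)} = 1$ ($L{\left(q \right)} = 1 + 0 = 1$)
$n = 5$ ($n = -3 + \left(3 + \left(0 + 1\right)\right) 2 = -3 + \left(3 + 1\right) 2 = -3 + 4 \cdot 2 = -3 + 8 = 5$)
$L{\left(2 \right)} + n 44 = 1 + 5 \cdot 44 = 1 + 220 = 221$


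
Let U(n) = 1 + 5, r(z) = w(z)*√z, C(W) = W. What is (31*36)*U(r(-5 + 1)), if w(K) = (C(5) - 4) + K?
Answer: 6696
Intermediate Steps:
w(K) = 1 + K (w(K) = (5 - 4) + K = 1 + K)
r(z) = √z*(1 + z) (r(z) = (1 + z)*√z = √z*(1 + z))
U(n) = 6
(31*36)*U(r(-5 + 1)) = (31*36)*6 = 1116*6 = 6696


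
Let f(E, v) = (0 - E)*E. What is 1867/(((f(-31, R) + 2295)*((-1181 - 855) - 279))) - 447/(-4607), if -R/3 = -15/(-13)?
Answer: 1371828601/14227383470 ≈ 0.096422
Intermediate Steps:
R = -45/13 (R = -(-45)/(-13) = -(-45)*(-1)/13 = -3*15/13 = -45/13 ≈ -3.4615)
f(E, v) = -E² (f(E, v) = (-E)*E = -E²)
1867/(((f(-31, R) + 2295)*((-1181 - 855) - 279))) - 447/(-4607) = 1867/(((-1*(-31)² + 2295)*((-1181 - 855) - 279))) - 447/(-4607) = 1867/(((-1*961 + 2295)*(-2036 - 279))) - 447*(-1/4607) = 1867/(((-961 + 2295)*(-2315))) + 447/4607 = 1867/((1334*(-2315))) + 447/4607 = 1867/(-3088210) + 447/4607 = 1867*(-1/3088210) + 447/4607 = -1867/3088210 + 447/4607 = 1371828601/14227383470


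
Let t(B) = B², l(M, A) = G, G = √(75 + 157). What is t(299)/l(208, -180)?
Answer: 89401*√58/116 ≈ 5869.5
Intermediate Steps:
G = 2*√58 (G = √232 = 2*√58 ≈ 15.232)
l(M, A) = 2*√58
t(299)/l(208, -180) = 299²/((2*√58)) = 89401*(√58/116) = 89401*√58/116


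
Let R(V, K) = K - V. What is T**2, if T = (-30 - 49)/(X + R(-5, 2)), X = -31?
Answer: 6241/576 ≈ 10.835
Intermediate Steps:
T = 79/24 (T = (-30 - 49)/(-31 + (2 - 1*(-5))) = -79/(-31 + (2 + 5)) = -79/(-31 + 7) = -79/(-24) = -79*(-1/24) = 79/24 ≈ 3.2917)
T**2 = (79/24)**2 = 6241/576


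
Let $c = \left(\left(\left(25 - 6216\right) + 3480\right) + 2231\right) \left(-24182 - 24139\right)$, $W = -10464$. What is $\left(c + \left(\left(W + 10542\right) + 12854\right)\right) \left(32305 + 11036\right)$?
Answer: $1005815107092$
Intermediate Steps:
$c = 23194080$ ($c = \left(\left(-6191 + 3480\right) + 2231\right) \left(-48321\right) = \left(-2711 + 2231\right) \left(-48321\right) = \left(-480\right) \left(-48321\right) = 23194080$)
$\left(c + \left(\left(W + 10542\right) + 12854\right)\right) \left(32305 + 11036\right) = \left(23194080 + \left(\left(-10464 + 10542\right) + 12854\right)\right) \left(32305 + 11036\right) = \left(23194080 + \left(78 + 12854\right)\right) 43341 = \left(23194080 + 12932\right) 43341 = 23207012 \cdot 43341 = 1005815107092$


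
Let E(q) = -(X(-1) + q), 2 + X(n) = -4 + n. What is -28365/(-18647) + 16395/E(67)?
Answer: -20267711/74588 ≈ -271.73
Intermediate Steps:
X(n) = -6 + n (X(n) = -2 + (-4 + n) = -6 + n)
E(q) = 7 - q (E(q) = -((-6 - 1) + q) = -(-7 + q) = 7 - q)
-28365/(-18647) + 16395/E(67) = -28365/(-18647) + 16395/(7 - 1*67) = -28365*(-1/18647) + 16395/(7 - 67) = 28365/18647 + 16395/(-60) = 28365/18647 + 16395*(-1/60) = 28365/18647 - 1093/4 = -20267711/74588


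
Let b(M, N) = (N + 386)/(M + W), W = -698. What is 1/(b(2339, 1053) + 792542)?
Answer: 1641/1300562861 ≈ 1.2618e-6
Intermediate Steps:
b(M, N) = (386 + N)/(-698 + M) (b(M, N) = (N + 386)/(M - 698) = (386 + N)/(-698 + M))
1/(b(2339, 1053) + 792542) = 1/((386 + 1053)/(-698 + 2339) + 792542) = 1/(1439/1641 + 792542) = 1/(1300562861/1641) = 1641/1300562861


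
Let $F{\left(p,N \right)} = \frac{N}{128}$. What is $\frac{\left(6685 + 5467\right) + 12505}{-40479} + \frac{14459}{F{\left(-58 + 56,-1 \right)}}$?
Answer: $- \frac{24972204955}{13493} \approx -1.8508 \cdot 10^{6}$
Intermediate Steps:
$F{\left(p,N \right)} = \frac{N}{128}$ ($F{\left(p,N \right)} = N \frac{1}{128} = \frac{N}{128}$)
$\frac{\left(6685 + 5467\right) + 12505}{-40479} + \frac{14459}{F{\left(-58 + 56,-1 \right)}} = \frac{\left(6685 + 5467\right) + 12505}{-40479} + \frac{14459}{\frac{1}{128} \left(-1\right)} = \left(12152 + 12505\right) \left(- \frac{1}{40479}\right) + \frac{14459}{- \frac{1}{128}} = 24657 \left(- \frac{1}{40479}\right) + 14459 \left(-128\right) = - \frac{8219}{13493} - 1850752 = - \frac{24972204955}{13493}$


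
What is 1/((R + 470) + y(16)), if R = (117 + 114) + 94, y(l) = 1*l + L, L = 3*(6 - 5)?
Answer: 1/814 ≈ 0.0012285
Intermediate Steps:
L = 3 (L = 3*1 = 3)
y(l) = 3 + l (y(l) = 1*l + 3 = l + 3 = 3 + l)
R = 325 (R = 231 + 94 = 325)
1/((R + 470) + y(16)) = 1/((325 + 470) + (3 + 16)) = 1/(795 + 19) = 1/814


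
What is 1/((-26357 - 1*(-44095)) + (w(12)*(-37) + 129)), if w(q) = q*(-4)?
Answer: 1/19643 ≈ 5.0909e-5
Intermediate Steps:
w(q) = -4*q
1/((-26357 - 1*(-44095)) + (w(12)*(-37) + 129)) = 1/((-26357 - 1*(-44095)) + (-4*12*(-37) + 129)) = 1/((-26357 + 44095) + (-48*(-37) + 129)) = 1/(17738 + (1776 + 129)) = 1/(17738 + 1905) = 1/19643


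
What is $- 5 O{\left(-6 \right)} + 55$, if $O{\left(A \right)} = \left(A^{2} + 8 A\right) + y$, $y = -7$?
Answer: $150$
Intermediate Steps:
$O{\left(A \right)} = -7 + A^{2} + 8 A$ ($O{\left(A \right)} = \left(A^{2} + 8 A\right) - 7 = -7 + A^{2} + 8 A$)
$- 5 O{\left(-6 \right)} + 55 = - 5 \left(-7 + \left(-6\right)^{2} + 8 \left(-6\right)\right) + 55 = - 5 \left(-7 + 36 - 48\right) + 55 = \left(-5\right) \left(-19\right) + 55 = 95 + 55 = 150$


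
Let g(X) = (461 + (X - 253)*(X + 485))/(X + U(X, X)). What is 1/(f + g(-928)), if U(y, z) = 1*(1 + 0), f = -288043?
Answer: -309/89179835 ≈ -3.4649e-6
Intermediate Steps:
U(y, z) = 1 (U(y, z) = 1*1 = 1)
g(X) = (461 + (-253 + X)*(485 + X))/(1 + X) (g(X) = (461 + (X - 253)*(X + 485))/(X + 1) = (461 + (-253 + X)*(485 + X))/(1 + X))
1/(f + g(-928)) = 1/(-288043 + (-122244 + (-928)**2 + 232*(-928))/(1 - 928)) = 1/(-288043 + (-122244 + 861184 - 215296)/(-927)) = 1/(-288043 - 1/927*523644) = 1/(-288043 - 174548/309) = 1/(-89179835/309) = -309/89179835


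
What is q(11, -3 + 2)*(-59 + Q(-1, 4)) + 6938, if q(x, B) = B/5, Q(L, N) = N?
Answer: 6949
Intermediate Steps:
q(x, B) = B/5 (q(x, B) = B*(1/5) = B/5)
q(11, -3 + 2)*(-59 + Q(-1, 4)) + 6938 = ((-3 + 2)/5)*(-59 + 4) + 6938 = ((1/5)*(-1))*(-55) + 6938 = -1/5*(-55) + 6938 = 11 + 6938 = 6949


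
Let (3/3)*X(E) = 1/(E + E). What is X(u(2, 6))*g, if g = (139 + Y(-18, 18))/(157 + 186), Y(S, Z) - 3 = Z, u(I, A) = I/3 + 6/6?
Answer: 48/343 ≈ 0.13994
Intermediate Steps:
u(I, A) = 1 + I/3 (u(I, A) = I*(⅓) + 6*(⅙) = I/3 + 1 = 1 + I/3)
X(E) = 1/(2*E) (X(E) = 1/(E + E) = 1/(2*E))
Y(S, Z) = 3 + Z
g = 160/343 (g = (139 + (3 + 18))/(157 + 186) = (139 + 21)/343 = 160*(1/343) = 160/343 ≈ 0.46647)
X(u(2, 6))*g = (1/(2*(1 + (⅓)*2)))*(160/343) = (1/(2*(1 + ⅔)))*(160/343) = (1/(2*(5/3)))*(160/343) = ((½)*(⅗))*(160/343) = (3/10)*(160/343) = 48/343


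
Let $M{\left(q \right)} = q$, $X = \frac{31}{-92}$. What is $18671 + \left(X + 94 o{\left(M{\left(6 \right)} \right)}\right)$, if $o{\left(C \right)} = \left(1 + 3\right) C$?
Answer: $\frac{1925253}{92} \approx 20927.0$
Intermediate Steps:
$X = - \frac{31}{92}$ ($X = 31 \left(- \frac{1}{92}\right) = - \frac{31}{92} \approx -0.33696$)
$o{\left(C \right)} = 4 C$
$18671 + \left(X + 94 o{\left(M{\left(6 \right)} \right)}\right) = 18671 - \left(\frac{31}{92} - 94 \cdot 4 \cdot 6\right) = 18671 + \left(- \frac{31}{92} + 94 \cdot 24\right) = 18671 + \left(- \frac{31}{92} + 2256\right) = 18671 + \frac{207521}{92} = \frac{1925253}{92}$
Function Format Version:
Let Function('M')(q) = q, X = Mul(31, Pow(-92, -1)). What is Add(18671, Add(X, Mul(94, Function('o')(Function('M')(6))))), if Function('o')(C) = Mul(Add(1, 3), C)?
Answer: Rational(1925253, 92) ≈ 20927.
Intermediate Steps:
X = Rational(-31, 92) (X = Mul(31, Rational(-1, 92)) = Rational(-31, 92) ≈ -0.33696)
Function('o')(C) = Mul(4, C)
Add(18671, Add(X, Mul(94, Function('o')(Function('M')(6))))) = Add(18671, Add(Rational(-31, 92), Mul(94, Mul(4, 6)))) = Add(18671, Add(Rational(-31, 92), Mul(94, 24))) = Add(18671, Add(Rational(-31, 92), 2256)) = Add(18671, Rational(207521, 92)) = Rational(1925253, 92)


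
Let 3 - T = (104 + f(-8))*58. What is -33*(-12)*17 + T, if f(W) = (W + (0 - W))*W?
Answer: 703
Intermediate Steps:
f(W) = 0 (f(W) = (W - W)*W = 0*W = 0)
T = -6029 (T = 3 - (104 + 0)*58 = 3 - 104*58 = 3 - 1*6032 = 3 - 6032 = -6029)
-33*(-12)*17 + T = -33*(-12)*17 - 6029 = 396*17 - 6029 = 6732 - 6029 = 703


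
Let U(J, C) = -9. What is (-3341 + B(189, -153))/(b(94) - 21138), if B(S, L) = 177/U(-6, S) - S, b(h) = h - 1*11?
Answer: 10649/63165 ≈ 0.16859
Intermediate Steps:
b(h) = -11 + h (b(h) = h - 11 = -11 + h)
B(S, L) = -59/3 - S (B(S, L) = 177/(-9) - S = 177*(-⅑) - S = -59/3 - S)
(-3341 + B(189, -153))/(b(94) - 21138) = (-3341 + (-59/3 - 1*189))/((-11 + 94) - 21138) = (-3341 + (-59/3 - 189))/(83 - 21138) = (-3341 - 626/3)/(-21055) = -10649/3*(-1/21055) = 10649/63165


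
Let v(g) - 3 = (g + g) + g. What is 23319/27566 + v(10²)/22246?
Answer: 18825249/21901187 ≈ 0.85955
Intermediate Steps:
v(g) = 3 + 3*g (v(g) = 3 + ((g + g) + g) = 3 + (2*g + g) = 3 + 3*g)
23319/27566 + v(10²)/22246 = 23319/27566 + (3 + 3*10²)/22246 = 23319*(1/27566) + (3 + 3*100)*(1/22246) = 23319/27566 + (3 + 300)*(1/22246) = 23319/27566 + 303*(1/22246) = 23319/27566 + 303/22246 = 18825249/21901187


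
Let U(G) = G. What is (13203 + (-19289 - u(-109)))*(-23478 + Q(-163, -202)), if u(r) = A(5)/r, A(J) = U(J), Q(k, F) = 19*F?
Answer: 18120587604/109 ≈ 1.6624e+8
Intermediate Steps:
A(J) = J
u(r) = 5/r
(13203 + (-19289 - u(-109)))*(-23478 + Q(-163, -202)) = (13203 + (-19289 - 5/(-109)))*(-23478 + 19*(-202)) = (13203 + (-19289 - 5*(-1)/109))*(-23478 - 3838) = (13203 + (-19289 - 1*(-5/109)))*(-27316) = (13203 + (-19289 + 5/109))*(-27316) = (13203 - 2102496/109)*(-27316) = -663369/109*(-27316) = 18120587604/109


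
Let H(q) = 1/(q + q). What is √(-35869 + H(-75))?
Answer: I*√32282106/30 ≈ 189.39*I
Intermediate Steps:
H(q) = 1/(2*q)
√(-35869 + H(-75)) = √(-35869 + (½)/(-75)) = √(-35869 + (½)*(-1/75)) = √(-35869 - 1/150) = √(-5380351/150) = I*√32282106/30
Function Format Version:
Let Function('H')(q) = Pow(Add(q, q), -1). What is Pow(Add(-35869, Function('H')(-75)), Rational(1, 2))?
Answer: Mul(Rational(1, 30), I, Pow(32282106, Rational(1, 2))) ≈ Mul(189.39, I)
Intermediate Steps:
Function('H')(q) = Mul(Rational(1, 2), Pow(q, -1)) (Function('H')(q) = Pow(Mul(2, q), -1) = Mul(Rational(1, 2), Pow(q, -1)))
Pow(Add(-35869, Function('H')(-75)), Rational(1, 2)) = Pow(Add(-35869, Mul(Rational(1, 2), Pow(-75, -1))), Rational(1, 2)) = Pow(Add(-35869, Mul(Rational(1, 2), Rational(-1, 75))), Rational(1, 2)) = Pow(Add(-35869, Rational(-1, 150)), Rational(1, 2)) = Pow(Rational(-5380351, 150), Rational(1, 2)) = Mul(Rational(1, 30), I, Pow(32282106, Rational(1, 2)))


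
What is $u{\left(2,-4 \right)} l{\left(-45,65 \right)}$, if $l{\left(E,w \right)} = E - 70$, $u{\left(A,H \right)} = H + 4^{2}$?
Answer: $-1380$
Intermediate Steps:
$u{\left(A,H \right)} = 16 + H$ ($u{\left(A,H \right)} = H + 16 = 16 + H$)
$l{\left(E,w \right)} = -70 + E$
$u{\left(2,-4 \right)} l{\left(-45,65 \right)} = \left(16 - 4\right) \left(-70 - 45\right) = 12 \left(-115\right) = -1380$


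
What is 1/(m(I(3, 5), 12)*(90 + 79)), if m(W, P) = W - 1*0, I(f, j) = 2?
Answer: 1/338 ≈ 0.0029586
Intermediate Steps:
m(W, P) = W (m(W, P) = W + 0 = W)
1/(m(I(3, 5), 12)*(90 + 79)) = 1/(2*(90 + 79)) = (1/2)/169 = (1/2)*(1/169) = 1/338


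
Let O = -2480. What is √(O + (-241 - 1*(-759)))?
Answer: 3*I*√218 ≈ 44.294*I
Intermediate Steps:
√(O + (-241 - 1*(-759))) = √(-2480 + (-241 - 1*(-759))) = √(-2480 + (-241 + 759)) = √(-2480 + 518) = √(-1962) = 3*I*√218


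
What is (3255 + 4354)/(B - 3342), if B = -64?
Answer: -7609/3406 ≈ -2.2340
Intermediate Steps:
(3255 + 4354)/(B - 3342) = (3255 + 4354)/(-64 - 3342) = 7609/(-3406) = 7609*(-1/3406) = -7609/3406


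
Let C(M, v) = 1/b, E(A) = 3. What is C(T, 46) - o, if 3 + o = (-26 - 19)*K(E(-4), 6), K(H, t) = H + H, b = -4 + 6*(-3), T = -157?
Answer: 6005/22 ≈ 272.95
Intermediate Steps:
b = -22 (b = -4 - 18 = -22)
C(M, v) = -1/22 (C(M, v) = 1/(-22) = -1/22)
K(H, t) = 2*H
o = -273 (o = -3 + (-26 - 19)*(2*3) = -3 - 45*6 = -3 - 270 = -273)
C(T, 46) - o = -1/22 - 1*(-273) = -1/22 + 273 = 6005/22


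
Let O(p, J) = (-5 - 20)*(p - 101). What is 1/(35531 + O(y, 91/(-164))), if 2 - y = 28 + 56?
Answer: 1/40106 ≈ 2.4934e-5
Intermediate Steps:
y = -82 (y = 2 - (28 + 56) = 2 - 1*84 = 2 - 84 = -82)
O(p, J) = 2525 - 25*p (O(p, J) = -25*(-101 + p) = 2525 - 25*p)
1/(35531 + O(y, 91/(-164))) = 1/(35531 + (2525 - 25*(-82))) = 1/(35531 + (2525 + 2050)) = 1/(35531 + 4575) = 1/40106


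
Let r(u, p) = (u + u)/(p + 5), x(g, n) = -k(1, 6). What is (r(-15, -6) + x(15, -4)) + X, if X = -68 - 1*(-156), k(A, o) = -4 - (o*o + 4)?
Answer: 162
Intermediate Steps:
k(A, o) = -8 - o**2 (k(A, o) = -4 - (o**2 + 4) = -4 - (4 + o**2) = -4 + (-4 - o**2) = -8 - o**2)
x(g, n) = 44 (x(g, n) = -(-8 - 1*6**2) = -(-8 - 1*36) = -(-8 - 36) = -1*(-44) = 44)
r(u, p) = 2*u/(5 + p) (r(u, p) = (2*u)/(5 + p) = 2*u/(5 + p))
X = 88 (X = -68 + 156 = 88)
(r(-15, -6) + x(15, -4)) + X = (2*(-15)/(5 - 6) + 44) + 88 = (2*(-15)/(-1) + 44) + 88 = (2*(-15)*(-1) + 44) + 88 = (30 + 44) + 88 = 74 + 88 = 162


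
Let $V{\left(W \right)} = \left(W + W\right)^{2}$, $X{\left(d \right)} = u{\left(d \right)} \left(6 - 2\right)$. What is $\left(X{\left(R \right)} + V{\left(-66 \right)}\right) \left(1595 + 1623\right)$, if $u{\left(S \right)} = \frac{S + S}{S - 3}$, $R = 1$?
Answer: $56057560$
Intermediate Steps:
$u{\left(S \right)} = \frac{2 S}{-3 + S}$
$X{\left(d \right)} = \frac{8 d}{-3 + d}$ ($X{\left(d \right)} = \frac{2 d}{-3 + d} \left(6 - 2\right) = \frac{2 d}{-3 + d} 4 = \frac{8 d}{-3 + d}$)
$V{\left(W \right)} = 4 W^{2}$ ($V{\left(W \right)} = \left(2 W\right)^{2} = 4 W^{2}$)
$\left(X{\left(R \right)} + V{\left(-66 \right)}\right) \left(1595 + 1623\right) = \left(8 \cdot 1 \frac{1}{-3 + 1} + 4 \left(-66\right)^{2}\right) \left(1595 + 1623\right) = \left(8 \cdot 1 \frac{1}{-2} + 4 \cdot 4356\right) 3218 = \left(8 \cdot 1 \left(- \frac{1}{2}\right) + 17424\right) 3218 = \left(-4 + 17424\right) 3218 = 17420 \cdot 3218 = 56057560$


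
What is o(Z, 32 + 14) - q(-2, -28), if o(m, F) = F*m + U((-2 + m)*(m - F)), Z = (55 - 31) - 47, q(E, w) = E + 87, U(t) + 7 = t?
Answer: 575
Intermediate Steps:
U(t) = -7 + t
q(E, w) = 87 + E
Z = -23 (Z = 24 - 47 = -23)
o(m, F) = -7 + F*m + (-2 + m)*(m - F) (o(m, F) = F*m + (-7 + (-2 + m)*(m - F)) = -7 + F*m + (-2 + m)*(m - F))
o(Z, 32 + 14) - q(-2, -28) = (-7 + (-23)**2 - 2*(-23) + 2*(32 + 14)) - (87 - 2) = (-7 + 529 + 46 + 2*46) - 1*85 = (-7 + 529 + 46 + 92) - 85 = 660 - 85 = 575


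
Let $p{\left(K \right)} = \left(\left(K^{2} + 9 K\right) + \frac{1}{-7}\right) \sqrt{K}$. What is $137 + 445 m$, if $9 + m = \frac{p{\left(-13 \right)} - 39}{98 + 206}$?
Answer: $- \frac{1193227}{304} + \frac{161535 i \sqrt{13}}{2128} \approx -3925.1 + 273.69 i$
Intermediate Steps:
$p{\left(K \right)} = \sqrt{K} \left(- \frac{1}{7} + K^{2} + 9 K\right)$ ($p{\left(K \right)} = \left(\left(K^{2} + 9 K\right) - \frac{1}{7}\right) \sqrt{K} = \left(- \frac{1}{7} + K^{2} + 9 K\right) \sqrt{K} = \sqrt{K} \left(- \frac{1}{7} + K^{2} + 9 K\right)$)
$m = - \frac{2775}{304} + \frac{363 i \sqrt{13}}{2128}$ ($m = -9 + \frac{\sqrt{-13} \left(- \frac{1}{7} + \left(-13\right)^{2} + 9 \left(-13\right)\right) - 39}{98 + 206} = -9 + \frac{i \sqrt{13} \left(- \frac{1}{7} + 169 - 117\right) - 39}{304} = -9 + \left(i \sqrt{13} \cdot \frac{363}{7} - 39\right) \frac{1}{304} = -9 + \left(\frac{363 i \sqrt{13}}{7} - 39\right) \frac{1}{304} = -9 + \left(-39 + \frac{363 i \sqrt{13}}{7}\right) \frac{1}{304} = -9 - \left(\frac{39}{304} - \frac{363 i \sqrt{13}}{2128}\right) = - \frac{2775}{304} + \frac{363 i \sqrt{13}}{2128} \approx -9.1283 + 0.61504 i$)
$137 + 445 m = 137 + 445 \left(- \frac{2775}{304} + \frac{363 i \sqrt{13}}{2128}\right) = 137 - \left(\frac{1234875}{304} - \frac{161535 i \sqrt{13}}{2128}\right) = - \frac{1193227}{304} + \frac{161535 i \sqrt{13}}{2128}$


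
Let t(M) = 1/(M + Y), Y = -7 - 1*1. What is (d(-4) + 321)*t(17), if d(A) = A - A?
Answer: 107/3 ≈ 35.667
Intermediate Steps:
Y = -8 (Y = -7 - 1 = -8)
t(M) = 1/(-8 + M) (t(M) = 1/(M - 8) = 1/(-8 + M))
d(A) = 0
(d(-4) + 321)*t(17) = (0 + 321)/(-8 + 17) = 321/9 = 321*(1/9) = 107/3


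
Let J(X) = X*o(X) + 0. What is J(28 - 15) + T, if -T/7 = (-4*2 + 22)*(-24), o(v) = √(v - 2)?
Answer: 2352 + 13*√11 ≈ 2395.1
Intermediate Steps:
o(v) = √(-2 + v)
T = 2352 (T = -7*(-4*2 + 22)*(-24) = -7*(-8 + 22)*(-24) = -98*(-24) = -7*(-336) = 2352)
J(X) = X*√(-2 + X) (J(X) = X*√(-2 + X) + 0 = X*√(-2 + X))
J(28 - 15) + T = (28 - 15)*√(-2 + (28 - 15)) + 2352 = 13*√(-2 + 13) + 2352 = 13*√11 + 2352 = 2352 + 13*√11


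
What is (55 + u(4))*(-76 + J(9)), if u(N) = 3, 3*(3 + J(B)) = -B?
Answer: -4756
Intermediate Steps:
J(B) = -3 - B/3 (J(B) = -3 + (-B)/3 = -3 - B/3)
(55 + u(4))*(-76 + J(9)) = (55 + 3)*(-76 + (-3 - ⅓*9)) = 58*(-76 + (-3 - 3)) = 58*(-76 - 6) = 58*(-82) = -4756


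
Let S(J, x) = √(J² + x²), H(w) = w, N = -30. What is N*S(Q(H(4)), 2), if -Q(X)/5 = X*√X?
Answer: -60*√401 ≈ -1201.5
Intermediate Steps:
Q(X) = -5*X^(3/2) (Q(X) = -5*X*√X = -5*X^(3/2))
N*S(Q(H(4)), 2) = -30*√((-5*4^(3/2))² + 2²) = -30*√((-5*8)² + 4) = -30*√((-40)² + 4) = -30*√(1600 + 4) = -60*√401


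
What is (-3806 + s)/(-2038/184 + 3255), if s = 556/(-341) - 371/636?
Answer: -358413853/305305143 ≈ -1.1740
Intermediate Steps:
s = -9059/4092 (s = 556*(-1/341) - 371*1/636 = -556/341 - 7/12 = -9059/4092 ≈ -2.2138)
(-3806 + s)/(-2038/184 + 3255) = (-3806 - 9059/4092)/(-2038/184 + 3255) = -15583211/(4092*(-2038*1/184 + 3255)) = -15583211/(4092*(-1019/92 + 3255)) = -15583211/(4092*298441/92) = -15583211/4092*92/298441 = -358413853/305305143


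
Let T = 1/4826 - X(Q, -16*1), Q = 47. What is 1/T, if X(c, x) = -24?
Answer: 4826/115825 ≈ 0.041666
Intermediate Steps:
T = 115825/4826 (T = 1/4826 - 1*(-24) = 1/4826 + 24 = 115825/4826 ≈ 24.000)
1/T = 1/(115825/4826) = 4826/115825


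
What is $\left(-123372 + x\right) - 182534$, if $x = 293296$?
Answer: $-12610$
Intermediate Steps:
$\left(-123372 + x\right) - 182534 = \left(-123372 + 293296\right) - 182534 = 169924 - 182534 = -12610$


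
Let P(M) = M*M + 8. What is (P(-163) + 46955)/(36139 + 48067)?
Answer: 62/71 ≈ 0.87324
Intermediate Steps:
P(M) = 8 + M² (P(M) = M² + 8 = 8 + M²)
(P(-163) + 46955)/(36139 + 48067) = ((8 + (-163)²) + 46955)/(36139 + 48067) = ((8 + 26569) + 46955)/84206 = (26577 + 46955)*(1/84206) = 73532*(1/84206) = 62/71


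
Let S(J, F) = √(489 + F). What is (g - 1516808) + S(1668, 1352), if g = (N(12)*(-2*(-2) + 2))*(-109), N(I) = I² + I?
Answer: -1618832 + √1841 ≈ -1.6188e+6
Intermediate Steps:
N(I) = I + I²
g = -102024 (g = ((12*(1 + 12))*(-2*(-2) + 2))*(-109) = ((12*13)*(4 + 2))*(-109) = (156*6)*(-109) = 936*(-109) = -102024)
(g - 1516808) + S(1668, 1352) = (-102024 - 1516808) + √(489 + 1352) = -1618832 + √1841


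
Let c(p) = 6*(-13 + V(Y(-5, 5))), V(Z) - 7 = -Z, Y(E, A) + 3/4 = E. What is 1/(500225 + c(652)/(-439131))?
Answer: 292754/146442869651 ≈ 1.9991e-6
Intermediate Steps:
Y(E, A) = -¾ + E
V(Z) = 7 - Z
c(p) = -3/2 (c(p) = 6*(-13 + (7 - (-¾ - 5))) = 6*(-13 + (7 - 1*(-23/4))) = 6*(-13 + (7 + 23/4)) = 6*(-13 + 51/4) = 6*(-¼) = -3/2)
1/(500225 + c(652)/(-439131)) = 1/(500225 - 3/2/(-439131)) = 1/(500225 - 3/2*(-1/439131)) = 1/(500225 + 1/292754) = 1/(146442869651/292754) = 292754/146442869651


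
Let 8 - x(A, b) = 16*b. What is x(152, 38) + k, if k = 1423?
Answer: 823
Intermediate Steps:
x(A, b) = 8 - 16*b
x(152, 38) + k = (8 - 16*38) + 1423 = (8 - 608) + 1423 = -600 + 1423 = 823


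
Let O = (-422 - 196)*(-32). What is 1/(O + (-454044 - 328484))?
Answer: -1/762752 ≈ -1.3110e-6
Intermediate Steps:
O = 19776 (O = -618*(-32) = 19776)
1/(O + (-454044 - 328484)) = 1/(19776 + (-454044 - 328484)) = 1/(19776 - 782528) = 1/(-762752) = -1/762752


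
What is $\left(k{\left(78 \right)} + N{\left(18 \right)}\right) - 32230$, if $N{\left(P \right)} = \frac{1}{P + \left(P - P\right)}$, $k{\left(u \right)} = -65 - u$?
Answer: $- \frac{582713}{18} \approx -32373.0$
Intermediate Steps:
$N{\left(P \right)} = \frac{1}{P}$ ($N{\left(P \right)} = \frac{1}{P + 0} = \frac{1}{P}$)
$\left(k{\left(78 \right)} + N{\left(18 \right)}\right) - 32230 = \left(\left(-65 - 78\right) + \frac{1}{18}\right) - 32230 = \left(-143 + \frac{1}{18}\right) - 32230 = - \frac{2573}{18} - 32230 = - \frac{582713}{18}$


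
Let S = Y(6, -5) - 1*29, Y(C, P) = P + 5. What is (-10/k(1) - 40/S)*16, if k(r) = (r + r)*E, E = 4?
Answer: 60/29 ≈ 2.0690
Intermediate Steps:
Y(C, P) = 5 + P
S = -29 (S = (5 - 5) - 1*29 = 0 - 29 = -29)
k(r) = 8*r (k(r) = (r + r)*4 = (2*r)*4 = 8*r)
(-10/k(1) - 40/S)*16 = (-10/(8*1) - 40/(-29))*16 = (-10/8 - 40*(-1/29))*16 = (-10*⅛ + 40/29)*16 = (-5/4 + 40/29)*16 = (15/116)*16 = 60/29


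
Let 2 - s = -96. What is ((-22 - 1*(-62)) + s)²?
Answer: 19044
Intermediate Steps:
s = 98 (s = 2 - 1*(-96) = 2 + 96 = 98)
((-22 - 1*(-62)) + s)² = ((-22 - 1*(-62)) + 98)² = ((-22 + 62) + 98)² = (40 + 98)² = 138² = 19044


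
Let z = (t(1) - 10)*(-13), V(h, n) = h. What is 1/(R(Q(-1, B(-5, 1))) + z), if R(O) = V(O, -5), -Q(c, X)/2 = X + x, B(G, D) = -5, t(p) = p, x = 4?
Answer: 1/119 ≈ 0.0084034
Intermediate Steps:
Q(c, X) = -8 - 2*X (Q(c, X) = -2*(X + 4) = -2*(4 + X) = -8 - 2*X)
R(O) = O
z = 117 (z = (1 - 10)*(-13) = -9*(-13) = 117)
1/(R(Q(-1, B(-5, 1))) + z) = 1/((-8 - 2*(-5)) + 117) = 1/((-8 + 10) + 117) = 1/(2 + 117) = 1/119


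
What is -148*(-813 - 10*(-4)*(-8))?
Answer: 167684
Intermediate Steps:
-148*(-813 - 10*(-4)*(-8)) = -148*(-813 + 40*(-8)) = -148*(-813 - 320) = -148*(-1133) = 167684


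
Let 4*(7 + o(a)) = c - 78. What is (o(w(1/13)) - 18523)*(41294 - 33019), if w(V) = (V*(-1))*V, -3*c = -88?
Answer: -920618575/6 ≈ -1.5344e+8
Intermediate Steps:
c = 88/3 (c = -1/3*(-88) = 88/3 ≈ 29.333)
w(V) = -V**2 (w(V) = (-V)*V = -V**2)
o(a) = -115/6 (o(a) = -7 + (88/3 - 78)/4 = -7 + (1/4)*(-146/3) = -7 - 73/6 = -115/6)
(o(w(1/13)) - 18523)*(41294 - 33019) = (-115/6 - 18523)*(41294 - 33019) = -111253/6*8275 = -920618575/6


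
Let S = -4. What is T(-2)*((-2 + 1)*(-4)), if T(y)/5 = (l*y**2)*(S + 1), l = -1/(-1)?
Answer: -240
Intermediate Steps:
l = 1 (l = -1*(-1) = 1)
T(y) = -15*y**2 (T(y) = 5*((1*y**2)*(-4 + 1)) = 5*(y**2*(-3)) = 5*(-3*y**2) = -15*y**2)
T(-2)*((-2 + 1)*(-4)) = (-15*(-2)**2)*((-2 + 1)*(-4)) = (-15*4)*(-1*(-4)) = -60*4 = -240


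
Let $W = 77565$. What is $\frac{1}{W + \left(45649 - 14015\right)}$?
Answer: $\frac{1}{109199} \approx 9.1576 \cdot 10^{-6}$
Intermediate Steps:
$\frac{1}{W + \left(45649 - 14015\right)} = \frac{1}{77565 + \left(45649 - 14015\right)} = \frac{1}{77565 + 31634} = \frac{1}{109199}$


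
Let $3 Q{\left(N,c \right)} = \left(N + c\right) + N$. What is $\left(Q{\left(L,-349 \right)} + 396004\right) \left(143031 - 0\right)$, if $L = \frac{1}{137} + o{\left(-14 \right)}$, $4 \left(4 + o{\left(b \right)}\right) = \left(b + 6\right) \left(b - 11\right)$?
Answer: $\frac{7758117628849}{137} \approx 5.6629 \cdot 10^{10}$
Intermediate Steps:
$o{\left(b \right)} = -4 + \frac{\left(-11 + b\right) \left(6 + b\right)}{4}$ ($o{\left(b \right)} = -4 + \frac{\left(b + 6\right) \left(b - 11\right)}{4} = -4 + \frac{\left(6 + b\right) \left(-11 + b\right)}{4} = -4 + \frac{\left(-11 + b\right) \left(6 + b\right)}{4}$)
$L = \frac{6303}{137}$ ($L = \frac{1}{137} - \left(3 - 49\right) = \frac{1}{137} + \left(- \frac{41}{2} + \frac{35}{2} + \frac{1}{4} \cdot 196\right) = \frac{1}{137} + \left(- \frac{41}{2} + \frac{35}{2} + 49\right) = \frac{1}{137} + 46 = \frac{6303}{137} \approx 46.007$)
$Q{\left(N,c \right)} = \frac{c}{3} + \frac{2 N}{3}$ ($Q{\left(N,c \right)} = \frac{\left(N + c\right) + N}{3} = \frac{c + 2 N}{3} = \frac{c}{3} + \frac{2 N}{3}$)
$\left(Q{\left(L,-349 \right)} + 396004\right) \left(143031 - 0\right) = \left(\left(\frac{1}{3} \left(-349\right) + \frac{2}{3} \cdot \frac{6303}{137}\right) + 396004\right) \left(143031 - 0\right) = \left(\left(- \frac{349}{3} + \frac{4202}{137}\right) + 396004\right) \left(143031 + 0\right) = \left(- \frac{35207}{411} + 396004\right) 143031 = \frac{162722437}{411} \cdot 143031 = \frac{7758117628849}{137}$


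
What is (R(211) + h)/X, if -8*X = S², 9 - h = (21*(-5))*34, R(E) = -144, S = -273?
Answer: -9160/24843 ≈ -0.36872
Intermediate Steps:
h = 3579 (h = 9 - 21*(-5)*34 = 9 - (-105)*34 = 9 - 1*(-3570) = 9 + 3570 = 3579)
X = -74529/8 (X = -⅛*(-273)² = -⅛*74529 = -74529/8 ≈ -9316.1)
(R(211) + h)/X = (-144 + 3579)/(-74529/8) = 3435*(-8/74529) = -9160/24843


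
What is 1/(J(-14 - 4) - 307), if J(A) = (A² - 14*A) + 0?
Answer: 1/269 ≈ 0.0037175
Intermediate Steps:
J(A) = A² - 14*A
1/(J(-14 - 4) - 307) = 1/((-14 - 4)*(-14 + (-14 - 4)) - 307) = 1/(-18*(-14 - 18) - 307) = 1/(-18*(-32) - 307) = 1/(576 - 307) = 1/269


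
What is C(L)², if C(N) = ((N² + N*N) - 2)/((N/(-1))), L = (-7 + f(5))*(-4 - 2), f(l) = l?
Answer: 20449/36 ≈ 568.03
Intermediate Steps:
L = 12 (L = (-7 + 5)*(-4 - 2) = -2*(-6) = 12)
C(N) = -(-2 + 2*N²)/N (C(N) = ((N² + N²) - 2)/((N*(-1))) = (2*N² - 2)/((-N)) = (-1/N)*(-2 + 2*N²) = -(-2 + 2*N²)/N)
C(L)² = (-2*12 + 2/12)² = (-24 + 2*(1/12))² = (-24 + ⅙)² = (-143/6)² = 20449/36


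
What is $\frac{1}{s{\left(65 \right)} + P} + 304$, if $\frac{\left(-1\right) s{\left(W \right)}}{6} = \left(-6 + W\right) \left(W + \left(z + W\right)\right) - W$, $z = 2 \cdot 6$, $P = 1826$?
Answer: $\frac{14607807}{48052} \approx 304.0$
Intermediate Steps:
$z = 12$
$s{\left(W \right)} = 6 W - 6 \left(-6 + W\right) \left(12 + 2 W\right)$ ($s{\left(W \right)} = - 6 \left(\left(-6 + W\right) \left(W + \left(12 + W\right)\right) - W\right) = - 6 \left(\left(-6 + W\right) \left(12 + 2 W\right) - W\right) = - 6 \left(- W + \left(-6 + W\right) \left(12 + 2 W\right)\right) = 6 W - 6 \left(-6 + W\right) \left(12 + 2 W\right)$)
$\frac{1}{s{\left(65 \right)} + P} + 304 = \frac{1}{\left(432 - 12 \cdot 65^{2} + 6 \cdot 65\right) + 1826} + 304 = \frac{1}{\left(432 - 50700 + 390\right) + 1826} + 304 = \frac{1}{-49878 + 1826} + 304 = \frac{1}{-48052} + 304 = - \frac{1}{48052} + 304 = \frac{14607807}{48052}$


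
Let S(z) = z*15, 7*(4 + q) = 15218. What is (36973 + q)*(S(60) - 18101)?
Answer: -673298743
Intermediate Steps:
q = 2170 (q = -4 + (1/7)*15218 = -4 + 2174 = 2170)
S(z) = 15*z
(36973 + q)*(S(60) - 18101) = (36973 + 2170)*(15*60 - 18101) = 39143*(900 - 18101) = 39143*(-17201) = -673298743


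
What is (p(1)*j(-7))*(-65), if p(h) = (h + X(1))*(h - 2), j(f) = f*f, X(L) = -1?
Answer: 0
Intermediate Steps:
j(f) = f²
p(h) = (-1 + h)*(-2 + h) (p(h) = (h - 1)*(h - 2) = (-1 + h)*(-2 + h))
(p(1)*j(-7))*(-65) = ((2 + 1² - 3*1)*(-7)²)*(-65) = ((2 + 1 - 3)*49)*(-65) = (0*49)*(-65) = 0*(-65) = 0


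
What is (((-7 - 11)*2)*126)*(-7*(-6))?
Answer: -190512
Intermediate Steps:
(((-7 - 11)*2)*126)*(-7*(-6)) = (-18*2*126)*42 = -36*126*42 = -4536*42 = -190512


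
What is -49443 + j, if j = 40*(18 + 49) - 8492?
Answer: -55255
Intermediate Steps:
j = -5812 (j = 40*67 - 8492 = 2680 - 8492 = -5812)
-49443 + j = -49443 - 5812 = -55255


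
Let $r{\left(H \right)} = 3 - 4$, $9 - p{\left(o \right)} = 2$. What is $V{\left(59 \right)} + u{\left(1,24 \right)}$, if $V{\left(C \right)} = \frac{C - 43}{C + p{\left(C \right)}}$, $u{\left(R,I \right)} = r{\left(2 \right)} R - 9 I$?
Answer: $- \frac{7153}{33} \approx -216.76$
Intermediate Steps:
$p{\left(o \right)} = 7$ ($p{\left(o \right)} = 9 - 2 = 7$)
$r{\left(H \right)} = -1$ ($r{\left(H \right)} = 3 - 4 = -1$)
$u{\left(R,I \right)} = - R - 9 I$
$V{\left(C \right)} = \frac{-43 + C}{7 + C}$ ($V{\left(C \right)} = \frac{C - 43}{C + 7} = \frac{-43 + C}{7 + C}$)
$V{\left(59 \right)} + u{\left(1,24 \right)} = \frac{-43 + 59}{7 + 59} - 217 = \frac{1}{66} \cdot 16 - 217 = \frac{8}{33} - 217 = - \frac{7153}{33}$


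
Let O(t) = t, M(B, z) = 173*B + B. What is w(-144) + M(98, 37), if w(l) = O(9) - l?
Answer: 17205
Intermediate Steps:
M(B, z) = 174*B
w(l) = 9 - l
w(-144) + M(98, 37) = (9 - 1*(-144)) + 174*98 = (9 + 144) + 17052 = 153 + 17052 = 17205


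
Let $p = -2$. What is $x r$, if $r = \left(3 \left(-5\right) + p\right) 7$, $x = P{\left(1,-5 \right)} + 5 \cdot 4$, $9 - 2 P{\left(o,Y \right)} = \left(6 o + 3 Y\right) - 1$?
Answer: $- \frac{7021}{2} \approx -3510.5$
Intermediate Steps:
$P{\left(o,Y \right)} = 5 - 3 o - \frac{3 Y}{2}$ ($P{\left(o,Y \right)} = \frac{9}{2} - \frac{\left(6 o + 3 Y\right) - 1}{2} = \frac{9}{2} - \frac{\left(3 Y + 6 o\right) - 1}{2} = \frac{9}{2} - \frac{-1 + 3 Y + 6 o}{2} = \frac{9}{2} - \left(- \frac{1}{2} + 3 o + \frac{3 Y}{2}\right) = 5 - 3 o - \frac{3 Y}{2}$)
$x = \frac{59}{2}$ ($x = \left(5 - 3 - - \frac{15}{2}\right) + 5 \cdot 4 = \left(5 - 3 + \frac{15}{2}\right) + 20 = \frac{19}{2} + 20 = \frac{59}{2} \approx 29.5$)
$r = -119$ ($r = \left(3 \left(-5\right) - 2\right) 7 = \left(-15 - 2\right) 7 = \left(-17\right) 7 = -119$)
$x r = \frac{59}{2} \left(-119\right) = - \frac{7021}{2}$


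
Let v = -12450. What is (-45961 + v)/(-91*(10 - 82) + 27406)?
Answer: -58411/33958 ≈ -1.7201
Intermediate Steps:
(-45961 + v)/(-91*(10 - 82) + 27406) = (-45961 - 12450)/(-91*(10 - 82) + 27406) = -58411/(-91*(-72) + 27406) = -58411/(6552 + 27406) = -58411/33958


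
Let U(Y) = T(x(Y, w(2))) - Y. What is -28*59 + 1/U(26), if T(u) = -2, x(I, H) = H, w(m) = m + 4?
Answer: -46257/28 ≈ -1652.0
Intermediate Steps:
w(m) = 4 + m
U(Y) = -2 - Y
-28*59 + 1/U(26) = -28*59 + 1/(-2 - 1*26) = -1652 + 1/(-2 - 26) = -1652 + 1/(-28) = -1652 - 1/28 = -46257/28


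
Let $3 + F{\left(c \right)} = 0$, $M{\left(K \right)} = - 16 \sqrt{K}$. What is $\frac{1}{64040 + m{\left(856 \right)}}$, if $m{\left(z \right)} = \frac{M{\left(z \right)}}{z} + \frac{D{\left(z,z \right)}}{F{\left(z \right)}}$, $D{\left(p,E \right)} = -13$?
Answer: $\frac{61674693}{3949914596435} + \frac{36 \sqrt{214}}{3949914596435} \approx 1.5614 \cdot 10^{-5}$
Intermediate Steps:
$F{\left(c \right)} = -3$ ($F{\left(c \right)} = -3 + 0 = -3$)
$m{\left(z \right)} = \frac{13}{3} - \frac{16}{\sqrt{z}}$ ($m{\left(z \right)} = \frac{\left(-16\right) \sqrt{z}}{z} - \frac{13}{-3} = - \frac{16}{\sqrt{z}} - - \frac{13}{3} = - \frac{16}{\sqrt{z}} + \frac{13}{3} = \frac{13}{3} - \frac{16}{\sqrt{z}}$)
$\frac{1}{64040 + m{\left(856 \right)}} = \frac{1}{64040 + \left(\frac{13}{3} - \frac{16}{2 \sqrt{214}}\right)} = \frac{1}{64040 + \left(\frac{13}{3} - 16 \frac{\sqrt{214}}{428}\right)} = \frac{1}{64040 + \left(\frac{13}{3} - \frac{4 \sqrt{214}}{107}\right)} = \frac{1}{\frac{192133}{3} - \frac{4 \sqrt{214}}{107}}$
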